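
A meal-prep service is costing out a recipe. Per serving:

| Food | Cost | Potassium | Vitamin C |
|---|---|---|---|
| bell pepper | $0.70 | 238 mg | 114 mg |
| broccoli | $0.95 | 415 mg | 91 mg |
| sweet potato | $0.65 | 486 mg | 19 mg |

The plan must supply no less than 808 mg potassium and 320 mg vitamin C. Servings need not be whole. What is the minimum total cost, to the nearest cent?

With two linear requirements the optimum uses one or two foods; enumerate the corners.
bell pepper only: max(808/238, 320/114) = 3.395 servings → $2.38.
broccoli only: max(808/415, 320/91) = 3.516 servings → $3.34.
sweet potato only: max(808/486, 320/19) = 16.84 servings → $10.95.
bell pepper + broccoli with both tight: 2.311 servings and 0.6219 servings → $2.21.
bell pepper + sweet potato with both tight: 2.755 servings and 0.3135 servings → $2.13.
broccoli + sweet potato with both targets exact would need a negative amount; discard.
So the least-cost plan costs $2.13.

$2.13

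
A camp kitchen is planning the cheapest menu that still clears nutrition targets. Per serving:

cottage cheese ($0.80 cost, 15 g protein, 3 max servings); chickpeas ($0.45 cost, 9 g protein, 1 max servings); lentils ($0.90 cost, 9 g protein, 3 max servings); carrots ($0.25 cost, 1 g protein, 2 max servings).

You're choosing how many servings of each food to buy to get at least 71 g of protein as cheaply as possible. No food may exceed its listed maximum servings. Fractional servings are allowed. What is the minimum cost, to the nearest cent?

Cost per g of protein: chickpeas $0.0500, cottage cheese $0.0533, lentils $0.1000, carrots $0.2500.
Take 1 serving of chickpeas: +9.0 g protein for $0.45 (total $0.45, still need 62.0 g).
Take 3 servings of cottage cheese: +45.0 g protein for $2.40 (total $2.85, still need 17.0 g).
Take 1.889 servings of lentils: +17.0 g protein for $1.70 (total $4.55, still need 0.0 g).
Filling from the cheapest source first is optimal under one linear minimum: $4.55.

$4.55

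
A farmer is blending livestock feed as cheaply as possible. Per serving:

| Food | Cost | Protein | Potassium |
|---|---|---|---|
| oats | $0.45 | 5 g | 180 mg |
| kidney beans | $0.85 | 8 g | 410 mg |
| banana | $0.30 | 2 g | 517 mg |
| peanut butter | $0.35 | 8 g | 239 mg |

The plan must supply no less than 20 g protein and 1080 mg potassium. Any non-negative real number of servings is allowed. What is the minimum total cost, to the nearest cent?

$1.10

Check every corner: each single food scaled to meet both minima, and each pair solved so both constraints bind.
oats only: max(20/5, 1080/180) = 6 servings → $2.70.
kidney beans only: max(20/8, 1080/410) = 2.634 servings → $2.24.
banana only: max(20/2, 1080/517) = 10 servings → $3.00.
peanut butter only: max(20/8, 1080/239) = 4.519 servings → $1.58.
oats + kidney beans with both targets exact would need a negative amount; discard.
oats + banana with both tight: 3.676 servings and 0.809 servings → $1.90.
oats + peanut butter: intersection lies outside the first quadrant.
kidney beans + banana with both tight: 2.467 servings and 0.1327 servings → $2.14.
kidney beans + peanut butter with both targets exact would need a negative amount; discard.
banana + peanut butter with both tight: 1.055 servings and 2.236 servings → $1.10.
The minimum over all feasible corners is $1.10.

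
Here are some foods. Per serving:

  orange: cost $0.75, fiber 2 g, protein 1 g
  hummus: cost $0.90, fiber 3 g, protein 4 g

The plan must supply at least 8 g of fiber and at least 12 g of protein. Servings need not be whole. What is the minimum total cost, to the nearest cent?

$2.70

At the optimum either one food covers both requirements or two foods hit both targets exactly; no other combination can be cheaper.
orange only: max(8/2, 12/1) = 12 servings → $9.00.
hummus only: max(8/3, 12/4) = 3 servings → $2.70.
orange + hummus: intersection lies outside the first quadrant.
So the least-cost plan costs $2.70.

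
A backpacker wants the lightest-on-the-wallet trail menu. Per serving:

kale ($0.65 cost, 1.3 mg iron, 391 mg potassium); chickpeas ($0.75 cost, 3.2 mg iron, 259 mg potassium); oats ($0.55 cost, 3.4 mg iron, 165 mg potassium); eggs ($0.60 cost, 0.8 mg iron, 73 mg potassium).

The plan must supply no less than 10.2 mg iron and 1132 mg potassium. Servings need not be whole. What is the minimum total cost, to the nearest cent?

Compare the cost at each extreme point of the feasible region.
kale only: max(10.2/1.3, 1132/391) = 7.846 servings → $5.10.
chickpeas only: max(10.2/3.2, 1132/259) = 4.371 servings → $3.28.
oats only: max(10.2/3.4, 1132/165) = 6.861 servings → $3.77.
eggs only: max(10.2/0.8, 1132/73) = 15.51 servings → $9.30.
kale + chickpeas with both tight: 1.072 servings and 2.752 servings → $2.76.
kale + oats with both tight: 1.943 servings and 2.257 servings → $2.50.
kale + eggs with both tight: 0.7389 servings and 11.55 servings → $7.41.
chickpeas + oats: intersection lies outside the first quadrant.
chickpeas + eggs: the both-tight solution has a negative serving — not a feasible corner.
oats + eggs with both targets exact would need a negative amount; discard.
The minimum over all feasible corners is $2.50.

$2.50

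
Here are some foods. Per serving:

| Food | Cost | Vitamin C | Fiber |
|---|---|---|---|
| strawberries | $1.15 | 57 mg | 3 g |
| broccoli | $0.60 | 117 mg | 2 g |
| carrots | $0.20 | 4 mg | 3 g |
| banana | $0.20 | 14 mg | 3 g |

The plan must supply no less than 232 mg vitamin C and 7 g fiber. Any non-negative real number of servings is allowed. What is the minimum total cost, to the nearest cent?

At the optimum either one food covers both requirements or two foods hit both targets exactly; no other combination can be cheaper.
strawberries only: max(232/57, 7/3) = 4.07 servings → $4.68.
broccoli only: max(232/117, 7/2) = 3.5 servings → $2.10.
carrots only: max(232/4, 7/3) = 58 servings → $11.60.
banana only: max(232/14, 7/3) = 16.57 servings → $3.31.
strawberries + broccoli with both tight: 1.498 servings and 1.253 servings → $2.47.
strawberries + carrots with both targets exact would need a negative amount; discard.
strawberries + banana: the both-tight solution has a negative serving — not a feasible corner.
broccoli + carrots with both tight: 1.948 servings and 1.035 servings → $1.38.
broccoli + banana with both tight: 1.851 servings and 1.099 servings → $1.33.
carrots + banana: intersection lies outside the first quadrant.
The minimum over all feasible corners is $1.33.

$1.33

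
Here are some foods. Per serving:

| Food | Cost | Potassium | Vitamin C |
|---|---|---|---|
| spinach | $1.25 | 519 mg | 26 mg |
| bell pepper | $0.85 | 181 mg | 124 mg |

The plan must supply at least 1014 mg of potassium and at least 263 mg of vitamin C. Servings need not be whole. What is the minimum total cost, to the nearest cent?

Compare the cost at each extreme point of the feasible region.
spinach only: max(1014/519, 263/26) = 10.12 servings → $12.64.
bell pepper only: max(1014/181, 263/124) = 5.602 servings → $4.76.
spinach + bell pepper with both tight: 1.31 servings and 1.846 servings → $3.21.
Cheapest feasible corner: $3.21.

$3.21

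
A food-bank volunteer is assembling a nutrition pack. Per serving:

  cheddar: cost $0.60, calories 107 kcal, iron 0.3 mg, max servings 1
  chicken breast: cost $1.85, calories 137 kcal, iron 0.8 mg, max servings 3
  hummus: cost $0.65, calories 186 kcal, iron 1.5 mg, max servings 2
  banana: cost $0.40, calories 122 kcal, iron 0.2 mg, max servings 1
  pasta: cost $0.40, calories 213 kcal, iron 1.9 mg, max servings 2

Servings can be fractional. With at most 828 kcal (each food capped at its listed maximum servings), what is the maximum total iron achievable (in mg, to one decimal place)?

7.0 mg

Iron per kcal: pasta 0.00892, hummus 0.008065, chicken breast 0.005839, cheddar 0.002804, banana 0.001639.
Take 2 servings of pasta: uses 426 kcal, +3.8 mg iron (running total 3.8 mg).
Take 2 servings of hummus: uses 372 kcal, +3.0 mg iron (running total 6.8 mg).
Take 0.219 servings of chicken breast: uses 30 kcal, +0.2 mg iron (running total 7.0 mg).
Greedy by best ratio exhausts the calories allowance optimally: 7.0 mg.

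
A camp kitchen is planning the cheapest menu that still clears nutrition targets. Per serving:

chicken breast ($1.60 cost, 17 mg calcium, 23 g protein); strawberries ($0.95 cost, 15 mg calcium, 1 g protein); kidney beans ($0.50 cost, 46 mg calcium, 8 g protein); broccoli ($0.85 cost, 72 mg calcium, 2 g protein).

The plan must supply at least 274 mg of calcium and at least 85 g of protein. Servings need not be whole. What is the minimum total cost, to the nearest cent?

$5.31

With two linear requirements the optimum uses one or two foods; enumerate the corners.
chicken breast only: max(274/17, 85/23) = 16.12 servings → $25.79.
strawberries only: max(274/15, 85/1) = 85 servings → $80.75.
kidney beans only: max(274/46, 85/8) = 10.62 servings → $5.31.
broccoli only: max(274/72, 85/2) = 42.5 servings → $36.12.
chicken breast + strawberries with both tight: 3.052 servings and 14.81 servings → $18.95.
chicken breast + kidney beans with both tight: 1.863 servings and 5.268 servings → $5.62.
chicken breast + broccoli with both tight: 3.435 servings and 2.994 servings → $8.04.
strawberries + kidney beans with both targets exact would need a negative amount; discard.
strawberries + broccoli: the both-tight solution has a negative serving — not a feasible corner.
kidney beans + broccoli: the both-tight solution has a negative serving — not a feasible corner.
So the least-cost plan costs $5.31.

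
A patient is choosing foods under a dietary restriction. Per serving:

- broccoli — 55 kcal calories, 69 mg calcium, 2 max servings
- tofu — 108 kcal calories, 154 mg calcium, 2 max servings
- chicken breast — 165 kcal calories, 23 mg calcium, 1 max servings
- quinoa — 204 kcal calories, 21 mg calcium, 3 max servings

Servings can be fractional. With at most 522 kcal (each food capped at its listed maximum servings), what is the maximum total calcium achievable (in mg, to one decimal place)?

Calcium per kcal: tofu 1.426, broccoli 1.255, chicken breast 0.1394, quinoa 0.1029.
Take 2 servings of tofu: uses 216 kcal, +308.0 mg calcium (running total 308.0 mg).
Take 2 servings of broccoli: uses 110 kcal, +138.0 mg calcium (running total 446.0 mg).
Take 1 serving of chicken breast: uses 165 kcal, +23.0 mg calcium (running total 469.0 mg).
Take 0.152 servings of quinoa: uses 31 kcal, +3.2 mg calcium (running total 472.2 mg).
Filling greedily by calcium-per-kcal is optimal for one linear limit, giving 472.2 mg.

472.2 mg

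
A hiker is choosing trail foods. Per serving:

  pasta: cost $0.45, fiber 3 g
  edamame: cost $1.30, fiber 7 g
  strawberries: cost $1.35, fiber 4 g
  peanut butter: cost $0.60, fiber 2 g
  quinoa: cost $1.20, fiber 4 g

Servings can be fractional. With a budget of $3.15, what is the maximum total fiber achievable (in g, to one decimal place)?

21.0 g

Fiber per dollar: pasta 6.667, edamame 5.385, peanut butter 3.333, quinoa 3.333, strawberries 2.963.
With no serving limits, spend the whole cost allowance on pasta: $3.15 / $0.45 × 3 g = 21.0 g.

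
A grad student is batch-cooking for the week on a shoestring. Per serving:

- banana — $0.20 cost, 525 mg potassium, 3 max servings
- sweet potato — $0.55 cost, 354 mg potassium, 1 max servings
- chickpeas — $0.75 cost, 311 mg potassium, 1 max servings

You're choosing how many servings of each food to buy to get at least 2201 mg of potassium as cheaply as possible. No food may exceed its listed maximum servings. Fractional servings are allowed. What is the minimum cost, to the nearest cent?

Cost per mg of potassium: banana $0.0004, sweet potato $0.0016, chickpeas $0.0024.
Take 3 servings of banana: +1575.0 mg potassium for $0.60 (total $0.60, still need 626.0 mg).
Take 1 serving of sweet potato: +354.0 mg potassium for $0.55 (total $1.15, still need 272.0 mg).
Take 0.8746 servings of chickpeas: +272.0 mg potassium for $0.66 (total $1.81, still need 0.0 mg).
Filling from the cheapest source first is optimal under one linear minimum: $1.81.

$1.81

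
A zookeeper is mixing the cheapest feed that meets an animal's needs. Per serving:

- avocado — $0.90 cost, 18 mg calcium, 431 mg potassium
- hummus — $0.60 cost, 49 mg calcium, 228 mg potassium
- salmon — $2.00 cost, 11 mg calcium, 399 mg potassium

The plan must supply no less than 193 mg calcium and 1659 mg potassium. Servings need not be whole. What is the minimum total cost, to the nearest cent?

$3.85

Minimising a linear cost over {calcium ≥ 193, potassium ≥ 1659, servings ≥ 0} — the optimum is at a vertex, using one or two foods.
avocado only: max(193/18, 1659/431) = 10.72 servings → $9.65.
hummus only: max(193/49, 1659/228) = 7.276 servings → $4.37.
salmon only: max(193/11, 1659/399) = 17.55 servings → $35.09.
avocado + hummus with both tight: 2.191 servings and 3.134 servings → $3.85.
avocado + salmon with both targets exact would need a negative amount; discard.
hummus + salmon with both tight: 3.448 servings and 2.188 servings → $6.44.
The minimum over all feasible corners is $3.85.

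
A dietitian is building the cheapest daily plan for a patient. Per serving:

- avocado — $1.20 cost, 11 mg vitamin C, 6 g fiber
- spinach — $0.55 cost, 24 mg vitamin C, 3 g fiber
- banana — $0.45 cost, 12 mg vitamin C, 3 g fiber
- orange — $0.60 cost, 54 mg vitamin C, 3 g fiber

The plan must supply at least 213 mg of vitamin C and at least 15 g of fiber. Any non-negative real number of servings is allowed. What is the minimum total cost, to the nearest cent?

$2.80

Two binding constraints pin down two serving amounts, so the optimal mix uses at most two foods. The candidates are each food alone (scaled to the tighter of vitamin C/fiber) and each pair with both constraints tight.
avocado only: max(213/11, 15/6) = 19.36 servings → $23.24.
spinach only: max(213/24, 15/3) = 8.875 servings → $4.88.
banana only: max(213/12, 15/3) = 17.75 servings → $7.99.
orange only: max(213/54, 15/3) = 5 servings → $3.00.
avocado + spinach with both targets exact would need a negative amount; discard.
avocado + banana: the both-tight solution has a negative serving — not a feasible corner.
avocado + orange with both tight: 0.5876 servings and 3.825 servings → $3.00.
spinach + banana with both targets exact would need a negative amount; discard.
spinach + orange with both tight: 1.9 servings and 3.1 servings → $2.90.
banana + orange with both tight: 1.357 servings and 3.643 servings → $2.80.
So the least-cost plan costs $2.80.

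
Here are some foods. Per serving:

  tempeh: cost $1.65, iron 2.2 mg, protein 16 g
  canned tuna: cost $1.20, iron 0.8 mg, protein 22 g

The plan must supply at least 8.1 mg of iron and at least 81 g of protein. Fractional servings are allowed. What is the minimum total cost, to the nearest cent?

$6.89

Check every corner: each single food scaled to meet both minima, and each pair solved so both constraints bind.
tempeh only: max(8.1/2.2, 81/16) = 5.062 servings → $8.35.
canned tuna only: max(8.1/0.8, 81/22) = 10.12 servings → $12.15.
tempeh + canned tuna with both tight: 3.185 servings and 1.365 servings → $6.89.
The minimum over all feasible corners is $6.89.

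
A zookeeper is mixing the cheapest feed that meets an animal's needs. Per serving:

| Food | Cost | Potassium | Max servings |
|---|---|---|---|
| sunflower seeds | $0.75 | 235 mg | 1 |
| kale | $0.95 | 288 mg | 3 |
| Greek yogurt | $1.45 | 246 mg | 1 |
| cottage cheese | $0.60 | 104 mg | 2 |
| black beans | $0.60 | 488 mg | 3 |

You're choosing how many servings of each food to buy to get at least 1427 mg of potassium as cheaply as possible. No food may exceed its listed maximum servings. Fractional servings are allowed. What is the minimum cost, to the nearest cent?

$1.75

Cost per mg of potassium: black beans $0.0012, sunflower seeds $0.0032, kale $0.0033, cottage cheese $0.0058, Greek yogurt $0.0059.
Take 2.924 servings of black beans: +1427.0 mg potassium for $1.75 (total $1.75, still need 0.0 mg).
Greedy by cheapest-per-mg is optimal for a single linear constraint, so the minimum cost is $1.75.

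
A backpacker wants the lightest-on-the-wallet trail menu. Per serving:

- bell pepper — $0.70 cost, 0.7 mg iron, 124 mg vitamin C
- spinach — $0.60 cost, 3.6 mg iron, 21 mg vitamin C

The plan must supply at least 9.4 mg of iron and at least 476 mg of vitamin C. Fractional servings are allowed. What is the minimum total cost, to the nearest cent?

$3.62

bell pepper only: max(9.4/0.7, 476/124) = 13.43 servings → $9.40.
spinach only: max(9.4/3.6, 476/21) = 22.67 servings → $13.60.
bell pepper + spinach with both tight: 3.512 servings and 1.928 servings → $3.62.
So the least-cost plan costs $3.62.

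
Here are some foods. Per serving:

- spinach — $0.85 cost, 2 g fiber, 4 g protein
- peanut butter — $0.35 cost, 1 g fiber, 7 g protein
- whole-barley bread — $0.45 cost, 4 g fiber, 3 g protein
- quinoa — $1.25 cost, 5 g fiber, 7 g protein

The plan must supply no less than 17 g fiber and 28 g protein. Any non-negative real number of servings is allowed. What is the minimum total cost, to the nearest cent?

$2.49

An LP optimum is at a vertex; with two nutrient constraints at most two foods are used. Check each candidate.
spinach only: max(17/2, 28/4) = 8.5 servings → $7.22.
peanut butter only: max(17/1, 28/7) = 17 servings → $5.95.
whole-barley bread only: max(17/4, 28/3) = 9.333 servings → $4.20.
quinoa only: max(17/5, 28/7) = 4 servings → $5.00.
spinach + peanut butter: intersection lies outside the first quadrant.
spinach + whole-barley bread with both tight: 6.1 servings and 1.2 servings → $5.72.
spinach + quinoa with both tight: 3.5 servings and 2 servings → $5.47.
peanut butter + whole-barley bread with both tight: 2.44 servings and 3.64 servings → $2.49.
peanut butter + quinoa with both tight: 0.75 servings and 3.25 servings → $4.33.
whole-barley bread + quinoa: intersection lies outside the first quadrant.
The minimum over all feasible corners is $2.49.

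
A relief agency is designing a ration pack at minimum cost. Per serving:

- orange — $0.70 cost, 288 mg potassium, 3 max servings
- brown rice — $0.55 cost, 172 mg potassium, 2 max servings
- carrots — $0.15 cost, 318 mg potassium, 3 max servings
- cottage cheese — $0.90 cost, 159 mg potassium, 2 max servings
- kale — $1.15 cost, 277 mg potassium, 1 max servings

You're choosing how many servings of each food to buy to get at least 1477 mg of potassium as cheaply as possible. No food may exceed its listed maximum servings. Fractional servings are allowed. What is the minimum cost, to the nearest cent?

$1.72

Cost per mg of potassium: carrots $0.0005, orange $0.0024, brown rice $0.0032, kale $0.0042, cottage cheese $0.0057.
Take 3 servings of carrots: +954.0 mg potassium for $0.45 (total $0.45, still need 523.0 mg).
Take 1.816 servings of orange: +523.0 mg potassium for $1.27 (total $1.72, still need 0.0 mg).
Greedy by cheapest-per-mg is optimal for a single linear constraint, so the minimum cost is $1.72.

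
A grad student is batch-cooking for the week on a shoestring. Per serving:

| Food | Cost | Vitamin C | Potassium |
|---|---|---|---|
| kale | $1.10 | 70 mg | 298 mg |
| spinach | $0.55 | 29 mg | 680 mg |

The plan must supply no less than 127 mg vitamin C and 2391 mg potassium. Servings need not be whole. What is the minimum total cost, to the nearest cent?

$2.31

Two binding constraints pin down two serving amounts, so the optimal mix uses at most two foods. The candidates are each food alone (scaled to the tighter of vitamin C/potassium) and each pair with both constraints tight.
kale only: max(127/70, 2391/298) = 8.023 servings → $8.83.
spinach only: max(127/29, 2391/680) = 4.379 servings → $2.41.
kale + spinach with both tight: 0.4369 servings and 3.325 servings → $2.31.
So the least-cost plan costs $2.31.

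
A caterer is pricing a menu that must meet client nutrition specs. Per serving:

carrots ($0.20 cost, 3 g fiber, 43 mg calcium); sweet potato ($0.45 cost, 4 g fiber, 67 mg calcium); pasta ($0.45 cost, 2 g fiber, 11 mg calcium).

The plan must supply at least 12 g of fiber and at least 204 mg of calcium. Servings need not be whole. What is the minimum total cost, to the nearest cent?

$0.95

For a min-cost LP with two ≥-constraints, a basic feasible solution has at most two positive variables.
carrots only: max(12/3, 204/43) = 4.744 servings → $0.95.
sweet potato only: max(12/4, 204/67) = 3.045 servings → $1.37.
pasta only: max(12/2, 204/11) = 18.55 servings → $8.35.
carrots + sweet potato: the both-tight solution has a negative serving — not a feasible corner.
carrots + pasta: the both-tight solution has a negative serving — not a feasible corner.
sweet potato + pasta: intersection lies outside the first quadrant.
Cheapest feasible corner: $0.95.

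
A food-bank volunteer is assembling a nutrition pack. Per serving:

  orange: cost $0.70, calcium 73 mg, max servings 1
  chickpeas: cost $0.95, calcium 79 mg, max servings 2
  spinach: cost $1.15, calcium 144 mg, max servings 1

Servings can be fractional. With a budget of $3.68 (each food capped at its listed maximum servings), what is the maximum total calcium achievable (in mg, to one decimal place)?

369.2 mg

Calcium per dollar: spinach 125.2, orange 104.3, chickpeas 83.16.
Take 1 serving of spinach: spends $1.15, +144.0 mg calcium (running total 144.0 mg).
Take 1 serving of orange: spends $0.70, +73.0 mg calcium (running total 217.0 mg).
Take 1.926 servings of chickpeas: spends $1.83, +152.2 mg calcium (running total 369.2 mg).
Filling greedily by calcium-per-dollar is optimal for one linear limit, giving 369.2 mg.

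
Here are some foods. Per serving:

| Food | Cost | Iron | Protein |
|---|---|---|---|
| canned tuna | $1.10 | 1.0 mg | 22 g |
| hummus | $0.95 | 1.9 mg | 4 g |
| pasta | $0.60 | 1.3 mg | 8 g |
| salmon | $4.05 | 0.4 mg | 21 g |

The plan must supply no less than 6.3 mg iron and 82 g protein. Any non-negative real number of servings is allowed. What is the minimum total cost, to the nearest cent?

canned tuna only: max(6.3/1.0, 82/22) = 6.3 servings → $6.93.
hummus only: max(6.3/1.9, 82/4) = 20.5 servings → $19.48.
pasta only: max(6.3/1.3, 82/8) = 10.25 servings → $6.15.
salmon only: max(6.3/0.4, 82/21) = 15.75 servings → $63.79.
canned tuna + hummus with both tight: 3.455 servings and 1.497 servings → $5.22.
canned tuna + pasta with both tight: 2.728 servings and 2.748 servings → $4.65.
canned tuna + salmon: the both-tight solution has a negative serving — not a feasible corner.
hummus + pasta with both targets exact would need a negative amount; discard.
hummus + salmon with both tight: 2.598 servings and 3.41 servings → $16.28.
pasta + salmon with both tight: 4.129 servings and 2.332 servings → $11.92.
So the least-cost plan costs $4.65.

$4.65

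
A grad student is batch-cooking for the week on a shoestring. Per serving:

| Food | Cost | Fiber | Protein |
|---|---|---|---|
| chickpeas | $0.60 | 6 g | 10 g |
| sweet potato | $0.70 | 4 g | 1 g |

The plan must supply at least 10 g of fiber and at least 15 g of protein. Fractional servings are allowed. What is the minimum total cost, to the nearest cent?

Compare the cost at each extreme point of the feasible region.
chickpeas only: max(10/6, 15/10) = 1.667 servings → $1.00.
sweet potato only: max(10/4, 15/1) = 15 servings → $10.50.
chickpeas + sweet potato with both tight: 1.471 servings and 0.2941 servings → $1.09.
The minimum over all feasible corners is $1.00.

$1.00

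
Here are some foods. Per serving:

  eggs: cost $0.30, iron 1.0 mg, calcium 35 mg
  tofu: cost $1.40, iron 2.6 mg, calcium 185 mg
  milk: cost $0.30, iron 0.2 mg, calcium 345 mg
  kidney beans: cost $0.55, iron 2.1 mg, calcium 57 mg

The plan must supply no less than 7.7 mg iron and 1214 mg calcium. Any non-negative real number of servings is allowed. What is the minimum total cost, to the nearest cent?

eggs only: max(7.7/1.0, 1214/35) = 34.69 servings → $10.41.
tofu only: max(7.7/2.6, 1214/185) = 6.562 servings → $9.19.
milk only: max(7.7/0.2, 1214/345) = 38.5 servings → $11.55.
kidney beans only: max(7.7/2.1, 1214/57) = 21.3 servings → $11.71.
eggs + tofu: the both-tight solution has a negative serving — not a feasible corner.
eggs + milk with both tight: 7.141 servings and 2.794 servings → $2.98.
eggs + kidney beans: the both-tight solution has a negative serving — not a feasible corner.
tofu + milk with both tight: 2.807 servings and 2.014 servings → $4.53.
tofu + kidney beans: the both-tight solution has a negative serving — not a feasible corner.
milk + kidney beans with both tight: 2.96 servings and 3.385 servings → $2.75.
Cheapest feasible corner: $2.75.

$2.75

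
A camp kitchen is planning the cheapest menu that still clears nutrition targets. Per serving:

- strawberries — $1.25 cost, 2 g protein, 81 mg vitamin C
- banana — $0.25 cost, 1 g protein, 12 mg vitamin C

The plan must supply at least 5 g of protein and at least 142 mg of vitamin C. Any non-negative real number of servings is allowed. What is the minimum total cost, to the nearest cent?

$2.33

Minimising a linear cost over {protein ≥ 5, vitamin C ≥ 142, servings ≥ 0} — the optimum is at a vertex, using one or two foods.
strawberries only: max(5/2, 142/81) = 2.5 servings → $3.12.
banana only: max(5/1, 142/12) = 11.83 servings → $2.96.
strawberries + banana with both tight: 1.439 servings and 2.123 servings → $2.33.
So the least-cost plan costs $2.33.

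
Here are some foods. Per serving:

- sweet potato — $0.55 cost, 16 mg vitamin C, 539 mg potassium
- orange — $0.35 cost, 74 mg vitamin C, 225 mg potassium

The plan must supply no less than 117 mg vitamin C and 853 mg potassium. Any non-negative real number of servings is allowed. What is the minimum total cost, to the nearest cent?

For a min-cost LP with two ≥-constraints, a basic feasible solution has at most two positive variables.
sweet potato only: max(117/16, 853/539) = 7.312 servings → $4.02.
orange only: max(117/74, 853/225) = 3.791 servings → $1.33.
sweet potato + orange with both tight: 1.014 servings and 1.362 servings → $1.03.
The minimum over all feasible corners is $1.03.

$1.03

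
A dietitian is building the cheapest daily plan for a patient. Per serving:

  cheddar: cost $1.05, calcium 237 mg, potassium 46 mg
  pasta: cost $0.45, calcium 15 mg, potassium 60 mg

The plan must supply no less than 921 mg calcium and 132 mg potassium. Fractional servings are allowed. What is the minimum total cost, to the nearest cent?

$4.08

cheddar only: max(921/237, 132/46) = 3.886 servings → $4.08.
pasta only: max(921/15, 132/60) = 61.4 servings → $27.63.
cheddar + pasta: the both-tight solution has a negative serving — not a feasible corner.
So the least-cost plan costs $4.08.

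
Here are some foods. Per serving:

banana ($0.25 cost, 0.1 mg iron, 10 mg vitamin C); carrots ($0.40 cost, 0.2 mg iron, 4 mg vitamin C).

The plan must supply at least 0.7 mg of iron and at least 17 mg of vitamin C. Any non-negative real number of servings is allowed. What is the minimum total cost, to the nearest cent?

$1.42

An LP optimum is at a vertex; with two nutrient constraints at most two foods are used. Check each candidate.
banana only: max(0.7/0.1, 17/10) = 7 servings → $1.75.
carrots only: max(0.7/0.2, 17/4) = 4.25 servings → $1.70.
banana + carrots with both tight: 0.375 servings and 3.312 servings → $1.42.
Cheapest feasible corner: $1.42.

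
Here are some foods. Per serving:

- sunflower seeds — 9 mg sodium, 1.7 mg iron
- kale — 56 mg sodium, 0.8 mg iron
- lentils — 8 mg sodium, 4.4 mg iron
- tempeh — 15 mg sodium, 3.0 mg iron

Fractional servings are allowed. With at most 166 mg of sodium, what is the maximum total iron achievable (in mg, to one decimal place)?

Iron per mg sodium: lentils 0.55, tempeh 0.2, sunflower seeds 0.1889, kale 0.01429.
With no serving limits, spend the whole sodium allowance on lentils: 166 mg / 8 mg × 4.4 mg = 91.3 mg.

91.3 mg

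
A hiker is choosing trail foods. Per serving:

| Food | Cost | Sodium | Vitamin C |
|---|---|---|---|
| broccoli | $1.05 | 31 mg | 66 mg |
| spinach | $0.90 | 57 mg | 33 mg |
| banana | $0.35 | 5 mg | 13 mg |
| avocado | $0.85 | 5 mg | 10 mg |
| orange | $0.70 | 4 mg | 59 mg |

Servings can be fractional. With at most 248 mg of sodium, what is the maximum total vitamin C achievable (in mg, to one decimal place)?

3658.0 mg

Vitamin C per mg sodium: orange 14.75, banana 2.6, broccoli 2.129, avocado 2, spinach 0.5789.
With no serving limits, spend the whole sodium allowance on orange: 248 mg / 4 mg × 59 mg = 3658.0 mg.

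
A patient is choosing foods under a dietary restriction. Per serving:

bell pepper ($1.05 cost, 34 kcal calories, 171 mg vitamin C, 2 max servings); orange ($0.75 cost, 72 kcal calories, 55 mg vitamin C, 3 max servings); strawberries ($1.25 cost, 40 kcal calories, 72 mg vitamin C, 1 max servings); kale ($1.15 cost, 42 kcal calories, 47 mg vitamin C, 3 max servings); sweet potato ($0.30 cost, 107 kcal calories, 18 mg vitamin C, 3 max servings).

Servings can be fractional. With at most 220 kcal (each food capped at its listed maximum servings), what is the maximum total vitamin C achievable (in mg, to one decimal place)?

Vitamin C per kcal: bell pepper 5.029, strawberries 1.8, kale 1.119, orange 0.7639, sweet potato 0.1682.
Take 2 servings of bell pepper: uses 68 kcal, +342.0 mg vitamin C (running total 342.0 mg).
Take 1 serving of strawberries: uses 40 kcal, +72.0 mg vitamin C (running total 414.0 mg).
Take 2.667 servings of kale: uses 112 kcal, +125.3 mg vitamin C (running total 539.3 mg).
Filling greedily by vitamin C-per-kcal is optimal for one linear limit, giving 539.3 mg.

539.3 mg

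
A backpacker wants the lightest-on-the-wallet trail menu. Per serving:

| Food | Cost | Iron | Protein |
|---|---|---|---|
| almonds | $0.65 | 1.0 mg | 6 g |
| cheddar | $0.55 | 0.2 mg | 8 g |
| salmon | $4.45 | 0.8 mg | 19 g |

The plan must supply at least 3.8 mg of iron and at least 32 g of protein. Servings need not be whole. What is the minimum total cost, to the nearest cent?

$3.04

Two binding constraints pin down two serving amounts, so the optimal mix uses at most two foods. The candidates are each food alone (scaled to the tighter of iron/protein) and each pair with both constraints tight.
almonds only: max(3.8/1.0, 32/6) = 5.333 servings → $3.47.
cheddar only: max(3.8/0.2, 32/8) = 19 servings → $10.45.
salmon only: max(3.8/0.8, 32/19) = 4.75 servings → $21.14.
almonds + cheddar with both tight: 3.529 servings and 1.353 servings → $3.04.
almonds + salmon with both tight: 3.282 servings and 0.6479 servings → $5.02.
cheddar + salmon: the both-tight solution has a negative serving — not a feasible corner.
Cheapest feasible corner: $3.04.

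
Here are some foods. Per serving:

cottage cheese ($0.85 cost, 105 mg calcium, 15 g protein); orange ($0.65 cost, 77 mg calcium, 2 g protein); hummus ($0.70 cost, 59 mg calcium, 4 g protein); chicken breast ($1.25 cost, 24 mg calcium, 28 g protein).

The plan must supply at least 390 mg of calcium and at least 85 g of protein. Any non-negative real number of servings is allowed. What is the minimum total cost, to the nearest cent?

$4.42

cottage cheese only: max(390/105, 85/15) = 5.667 servings → $4.82.
orange only: max(390/77, 85/2) = 42.5 servings → $27.62.
hummus only: max(390/59, 85/4) = 21.25 servings → $14.88.
chicken breast only: max(390/24, 85/28) = 16.25 servings → $20.31.
cottage cheese + orange: the both-tight solution has a negative serving — not a feasible corner.
cottage cheese + hummus: the both-tight solution has a negative serving — not a feasible corner.
cottage cheese + chicken breast with both tight: 3.442 servings and 1.192 servings → $4.42.
orange + hummus with both targets exact would need a negative amount; discard.
orange + chicken breast with both tight: 4.213 servings and 2.735 servings → $6.16.
hummus + chicken breast with both tight: 5.707 servings and 2.22 servings → $6.77.
Cheapest feasible corner: $4.42.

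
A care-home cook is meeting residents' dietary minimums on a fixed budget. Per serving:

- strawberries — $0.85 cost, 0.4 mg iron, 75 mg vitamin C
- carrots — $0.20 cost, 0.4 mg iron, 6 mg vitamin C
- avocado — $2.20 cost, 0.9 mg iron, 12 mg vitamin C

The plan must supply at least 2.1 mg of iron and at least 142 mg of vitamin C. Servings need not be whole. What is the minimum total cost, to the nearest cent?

$2.09

An LP optimum is at a vertex; with two nutrient constraints at most two foods are used. Check each candidate.
strawberries only: max(2.1/0.4, 142/75) = 5.25 servings → $4.46.
carrots only: max(2.1/0.4, 142/6) = 23.67 servings → $4.73.
avocado only: max(2.1/0.9, 142/12) = 11.83 servings → $26.03.
strawberries + carrots with both tight: 1.601 servings and 3.649 servings → $2.09.
strawberries + avocado with both tight: 1.636 servings and 1.606 servings → $4.92.
carrots + avocado: intersection lies outside the first quadrant.
The minimum over all feasible corners is $2.09.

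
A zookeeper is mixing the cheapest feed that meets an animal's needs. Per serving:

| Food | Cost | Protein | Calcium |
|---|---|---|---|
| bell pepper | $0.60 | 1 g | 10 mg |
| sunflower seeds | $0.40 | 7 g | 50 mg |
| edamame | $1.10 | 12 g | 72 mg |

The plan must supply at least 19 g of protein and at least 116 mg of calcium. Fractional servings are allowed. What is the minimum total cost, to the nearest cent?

The cheapest plan sits at a corner of the feasible region — with two constraints it uses at most two foods.
bell pepper only: max(19/1, 116/10) = 19 servings → $11.40.
sunflower seeds only: max(19/7, 116/50) = 2.714 servings → $1.09.
edamame only: max(19/12, 116/72) = 1.611 servings → $1.77.
bell pepper + sunflower seeds: the both-tight solution has a negative serving — not a feasible corner.
bell pepper + edamame with both tight: 0.5 servings and 1.542 servings → $2.00.
sunflower seeds + edamame with both tight: 0.25 servings and 1.438 servings → $1.68.
The minimum over all feasible corners is $1.09.

$1.09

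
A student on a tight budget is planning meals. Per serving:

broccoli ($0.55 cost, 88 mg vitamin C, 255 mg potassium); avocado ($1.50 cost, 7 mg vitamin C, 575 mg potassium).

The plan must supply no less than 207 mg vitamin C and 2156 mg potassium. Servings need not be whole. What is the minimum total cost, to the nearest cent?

broccoli only: max(207/88, 2156/255) = 8.455 servings → $4.65.
avocado only: max(207/7, 2156/575) = 29.57 servings → $44.36.
broccoli + avocado with both tight: 2.129 servings and 2.805 servings → $5.38.
The minimum over all feasible corners is $4.65.

$4.65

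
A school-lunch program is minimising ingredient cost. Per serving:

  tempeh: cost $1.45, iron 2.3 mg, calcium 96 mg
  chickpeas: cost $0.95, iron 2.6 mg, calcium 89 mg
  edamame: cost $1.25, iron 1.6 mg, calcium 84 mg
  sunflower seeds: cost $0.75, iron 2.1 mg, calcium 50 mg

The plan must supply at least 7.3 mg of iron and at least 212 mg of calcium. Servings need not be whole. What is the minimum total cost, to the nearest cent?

$2.64

tempeh only: max(7.3/2.3, 212/96) = 3.174 servings → $4.60.
chickpeas only: max(7.3/2.6, 212/89) = 2.808 servings → $2.67.
edamame only: max(7.3/1.6, 212/84) = 4.562 servings → $5.70.
sunflower seeds only: max(7.3/2.1, 212/50) = 4.24 servings → $3.18.
tempeh + chickpeas: the both-tight solution has a negative serving — not a feasible corner.
tempeh + edamame with both targets exact would need a negative amount; discard.
tempeh + sunflower seeds with both tight: 0.9261 servings and 2.462 servings → $3.19.
chickpeas + edamame: intersection lies outside the first quadrant.
chickpeas + sunflower seeds with both tight: 1.409 servings and 1.731 servings → $2.64.
edamame + sunflower seeds with both tight: 0.832 servings and 2.842 servings → $3.17.
Cheapest feasible corner: $2.64.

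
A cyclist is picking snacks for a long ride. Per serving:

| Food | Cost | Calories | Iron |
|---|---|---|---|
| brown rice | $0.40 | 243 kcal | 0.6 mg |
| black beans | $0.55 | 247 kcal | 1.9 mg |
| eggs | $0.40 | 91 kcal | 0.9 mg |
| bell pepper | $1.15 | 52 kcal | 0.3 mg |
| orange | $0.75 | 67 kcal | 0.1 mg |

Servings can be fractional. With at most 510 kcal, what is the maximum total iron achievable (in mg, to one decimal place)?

Iron per kcal: eggs 0.00989, black beans 0.007692, bell pepper 0.005769, brown rice 0.002469, orange 0.001493.
With no serving limits, spend the whole calories allowance on eggs: 510 kcal / 91 kcal × 0.9 mg = 5.0 mg.

5.0 mg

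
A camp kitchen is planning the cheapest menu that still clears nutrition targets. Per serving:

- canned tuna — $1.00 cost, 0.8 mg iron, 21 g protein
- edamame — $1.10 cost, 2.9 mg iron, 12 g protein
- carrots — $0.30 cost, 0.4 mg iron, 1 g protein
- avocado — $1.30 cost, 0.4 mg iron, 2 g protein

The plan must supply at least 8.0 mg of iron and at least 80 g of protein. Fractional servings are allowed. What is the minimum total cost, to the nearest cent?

canned tuna only: max(8.0/0.8, 80/21) = 10 servings → $10.00.
edamame only: max(8.0/2.9, 80/12) = 6.667 servings → $7.33.
carrots only: max(8.0/0.4, 80/1) = 80 servings → $24.00.
avocado only: max(8.0/0.4, 80/2) = 40 servings → $52.00.
canned tuna + edamame with both tight: 2.651 servings and 2.027 servings → $4.88.
canned tuna + carrots with both tight: 3.158 servings and 13.68 servings → $7.26.
canned tuna + avocado with both tight: 2.353 servings and 15.29 servings → $22.24.
edamame + carrots with both targets exact would need a negative amount; discard.
edamame + avocado: the both-tight solution has a negative serving — not a feasible corner.
carrots + avocado with both targets exact would need a negative amount; discard.
So the least-cost plan costs $4.88.

$4.88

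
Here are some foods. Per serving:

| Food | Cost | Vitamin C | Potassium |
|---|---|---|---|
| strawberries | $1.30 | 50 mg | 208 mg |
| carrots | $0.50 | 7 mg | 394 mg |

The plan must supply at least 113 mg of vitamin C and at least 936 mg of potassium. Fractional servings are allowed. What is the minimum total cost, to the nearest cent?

At the optimum either one food covers both requirements or two foods hit both targets exactly; no other combination can be cheaper.
strawberries only: max(113/50, 936/208) = 4.5 servings → $5.85.
carrots only: max(113/7, 936/394) = 16.14 servings → $8.07.
strawberries + carrots with both tight: 2.081 servings and 1.277 servings → $3.34.
The minimum over all feasible corners is $3.34.

$3.34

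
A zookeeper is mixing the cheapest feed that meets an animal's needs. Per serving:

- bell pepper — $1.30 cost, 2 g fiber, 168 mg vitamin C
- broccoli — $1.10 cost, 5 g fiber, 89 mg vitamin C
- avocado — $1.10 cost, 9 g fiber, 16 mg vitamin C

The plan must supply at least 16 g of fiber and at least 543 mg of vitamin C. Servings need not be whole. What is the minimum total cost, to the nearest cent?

At the optimum either one food covers both requirements or two foods hit both targets exactly; no other combination can be cheaper.
bell pepper only: max(16/2, 543/168) = 8 servings → $10.40.
broccoli only: max(16/5, 543/89) = 6.101 servings → $6.71.
avocado only: max(16/9, 543/16) = 33.94 servings → $37.33.
bell pepper + broccoli with both tight: 1.95 servings and 2.42 servings → $5.20.
bell pepper + avocado with both tight: 3.129 servings and 1.082 servings → $5.26.
broccoli + avocado with both targets exact would need a negative amount; discard.
Cheapest feasible corner: $5.20.

$5.20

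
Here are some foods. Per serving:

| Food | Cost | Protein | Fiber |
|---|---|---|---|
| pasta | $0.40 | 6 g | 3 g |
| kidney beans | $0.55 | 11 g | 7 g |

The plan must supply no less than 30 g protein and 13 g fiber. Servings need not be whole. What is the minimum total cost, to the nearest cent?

An LP optimum is at a vertex; with two nutrient constraints at most two foods are used. Check each candidate.
pasta only: max(30/6, 13/3) = 5 servings → $2.00.
kidney beans only: max(30/11, 13/7) = 2.727 servings → $1.50.
pasta + kidney beans with both targets exact would need a negative amount; discard.
Cheapest feasible corner: $1.50.

$1.50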